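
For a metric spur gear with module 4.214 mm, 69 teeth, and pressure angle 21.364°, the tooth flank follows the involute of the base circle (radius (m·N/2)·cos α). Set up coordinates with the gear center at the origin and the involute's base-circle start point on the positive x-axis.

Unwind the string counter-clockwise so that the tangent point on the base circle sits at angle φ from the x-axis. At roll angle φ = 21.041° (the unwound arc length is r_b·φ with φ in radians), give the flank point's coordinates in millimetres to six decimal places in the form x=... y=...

pitch radius r_p = m·N/2 = 4.214·69/2 = 145.383000
base radius r_b = r_p·cos α = 145.383000·cos 21.364° = 135.392991
roll angle φ = 21.041° = 0.36723473 rad
x = r_b·(cos φ + φ·sin φ) = 135.392991·(0.93332374 + 0.36723473·0.35903591) = 144.217121
y = r_b·(sin φ − φ·cos φ) = 135.392991·(0.35903591 − 0.36723473·0.93332374) = 2.205149

x=144.217121 y=2.205149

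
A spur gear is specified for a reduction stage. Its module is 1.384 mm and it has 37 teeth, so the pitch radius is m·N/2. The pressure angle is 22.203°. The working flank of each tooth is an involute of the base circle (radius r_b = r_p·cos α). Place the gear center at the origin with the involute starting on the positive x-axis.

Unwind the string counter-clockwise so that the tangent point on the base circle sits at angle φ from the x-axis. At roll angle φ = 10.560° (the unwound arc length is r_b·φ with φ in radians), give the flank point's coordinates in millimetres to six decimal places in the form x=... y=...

x=24.104697 y=0.049303

pitch radius r_p = m·N/2 = 1.384·37/2 = 25.604000
base radius r_b = r_p·cos α = 25.604000·cos 22.203° = 23.705484
roll angle φ = 10.560° = 0.18430677 rad
x = r_b·(cos φ + φ·sin φ) = 23.705484·(0.98306353 + 0.18430677·0.18326509) = 24.104697
y = r_b·(sin φ − φ·cos φ) = 23.705484·(0.18326509 − 0.18430677·0.98306353) = 0.049303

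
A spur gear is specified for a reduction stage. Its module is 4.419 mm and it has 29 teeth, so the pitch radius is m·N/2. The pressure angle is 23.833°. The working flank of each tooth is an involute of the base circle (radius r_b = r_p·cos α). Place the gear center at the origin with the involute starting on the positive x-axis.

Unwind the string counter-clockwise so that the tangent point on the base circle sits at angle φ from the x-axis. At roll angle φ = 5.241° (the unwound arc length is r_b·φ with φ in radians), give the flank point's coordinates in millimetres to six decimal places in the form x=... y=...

pitch radius r_p = m·N/2 = 4.419·29/2 = 64.075500
base radius r_b = r_p·cos α = 64.075500·cos 23.833° = 58.611596
roll angle φ = 5.241° = 0.09147271 rad
x = r_b·(cos φ + φ·sin φ) = 58.611596·(0.99581929 + 0.09147271·0.09134520) = 58.856292
y = r_b·(sin φ − φ·cos φ) = 58.611596·(0.09134520 − 0.09147271·0.99581929) = 0.014941

x=58.856292 y=0.014941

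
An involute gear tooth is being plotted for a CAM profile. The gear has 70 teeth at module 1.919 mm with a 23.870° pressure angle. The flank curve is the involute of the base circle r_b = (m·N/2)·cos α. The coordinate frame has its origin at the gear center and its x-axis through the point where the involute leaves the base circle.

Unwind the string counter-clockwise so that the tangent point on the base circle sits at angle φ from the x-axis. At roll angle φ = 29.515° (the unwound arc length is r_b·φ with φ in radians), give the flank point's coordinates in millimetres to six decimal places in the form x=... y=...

pitch radius r_p = m·N/2 = 1.919·70/2 = 67.165000
base radius r_b = r_p·cos α = 67.165000·cos 23.870° = 61.420106
roll angle φ = 29.515° = 0.51513393 rad
x = r_b·(cos φ + φ·sin φ) = 61.420106·(0.87022675 + 0.51513393·0.49265140) = 69.036703
y = r_b·(sin φ − φ·cos φ) = 61.420106·(0.49265140 − 0.51513393·0.87022675) = 2.725092

x=69.036703 y=2.725092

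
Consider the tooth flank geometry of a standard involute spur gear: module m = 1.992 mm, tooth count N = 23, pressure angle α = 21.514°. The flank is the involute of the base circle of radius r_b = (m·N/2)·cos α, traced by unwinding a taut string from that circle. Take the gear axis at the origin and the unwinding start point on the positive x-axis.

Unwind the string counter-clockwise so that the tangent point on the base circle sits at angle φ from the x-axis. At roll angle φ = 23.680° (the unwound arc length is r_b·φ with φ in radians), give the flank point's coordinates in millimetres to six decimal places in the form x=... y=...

x=23.055129 y=0.492995

pitch radius r_p = m·N/2 = 1.992·23/2 = 22.908000
base radius r_b = r_p·cos α = 22.908000·cos 21.514° = 21.311954
roll angle φ = 23.680° = 0.41329397 rad
x = r_b·(cos φ + φ·sin φ) = 21.311954·(0.91580284 + 0.41329397·0.40162813) = 23.055129
y = r_b·(sin φ − φ·cos φ) = 21.311954·(0.40162813 − 0.41329397·0.91580284) = 0.492995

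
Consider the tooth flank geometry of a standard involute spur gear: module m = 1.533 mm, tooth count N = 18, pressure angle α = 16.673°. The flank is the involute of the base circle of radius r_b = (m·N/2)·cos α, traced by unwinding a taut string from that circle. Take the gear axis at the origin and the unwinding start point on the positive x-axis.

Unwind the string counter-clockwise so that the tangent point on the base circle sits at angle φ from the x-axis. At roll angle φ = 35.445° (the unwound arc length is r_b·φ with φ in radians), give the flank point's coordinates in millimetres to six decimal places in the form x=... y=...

x=15.509163 y=1.003678

pitch radius r_p = m·N/2 = 1.533·18/2 = 13.797000
base radius r_b = r_p·cos α = 13.797000·cos 16.673° = 13.216944
roll angle φ = 35.445° = 0.61863195 rad
x = r_b·(cos φ + φ·sin φ) = 13.216944·(0.81467258 + 0.61863195·0.57992119) = 15.509163
y = r_b·(sin φ − φ·cos φ) = 13.216944·(0.57992119 − 0.61863195·0.81467258) = 1.003678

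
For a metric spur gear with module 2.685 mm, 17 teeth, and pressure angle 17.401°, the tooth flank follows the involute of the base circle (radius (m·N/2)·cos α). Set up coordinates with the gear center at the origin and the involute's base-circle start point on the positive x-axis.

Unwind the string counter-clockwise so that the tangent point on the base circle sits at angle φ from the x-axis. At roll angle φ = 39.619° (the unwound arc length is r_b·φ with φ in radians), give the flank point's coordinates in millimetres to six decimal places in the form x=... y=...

pitch radius r_p = m·N/2 = 2.685·17/2 = 22.822500
base radius r_b = r_p·cos α = 22.822500·cos 17.401° = 21.778031
roll angle φ = 39.619° = 0.69148200 rad
x = r_b·(cos φ + φ·sin φ) = 21.778031·(0.77030182 + 0.69148200·0.63767947) = 26.378546
y = r_b·(sin φ − φ·cos φ) = 21.778031·(0.63767947 − 0.69148200·0.77030182) = 2.287338

x=26.378546 y=2.287338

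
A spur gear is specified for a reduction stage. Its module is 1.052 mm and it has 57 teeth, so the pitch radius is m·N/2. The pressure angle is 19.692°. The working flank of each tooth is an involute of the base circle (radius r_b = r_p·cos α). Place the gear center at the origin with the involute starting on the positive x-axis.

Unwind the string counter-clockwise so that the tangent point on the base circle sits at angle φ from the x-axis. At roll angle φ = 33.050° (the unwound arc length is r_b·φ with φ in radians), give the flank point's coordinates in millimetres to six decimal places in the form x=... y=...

pitch radius r_p = m·N/2 = 1.052·57/2 = 29.982000
base radius r_b = r_p·cos α = 29.982000·cos 19.692° = 28.228581
roll angle φ = 33.050° = 0.57683132 rad
x = r_b·(cos φ + φ·sin φ) = 28.228581·(0.83819496 + 0.57683132·0.54537071) = 32.541396
y = r_b·(sin φ − φ·cos φ) = 28.228581·(0.54537071 − 0.57683132·0.83819496) = 1.746604

x=32.541396 y=1.746604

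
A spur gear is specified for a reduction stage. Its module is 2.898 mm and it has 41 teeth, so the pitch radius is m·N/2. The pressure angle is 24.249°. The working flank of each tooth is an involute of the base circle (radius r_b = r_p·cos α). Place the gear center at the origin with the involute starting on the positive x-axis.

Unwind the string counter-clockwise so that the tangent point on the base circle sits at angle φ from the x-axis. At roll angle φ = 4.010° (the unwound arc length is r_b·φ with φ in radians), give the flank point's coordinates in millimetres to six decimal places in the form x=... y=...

pitch radius r_p = m·N/2 = 2.898·41/2 = 59.409000
base radius r_b = r_p·cos α = 59.409000·cos 24.249° = 54.167297
roll angle φ = 4.010° = 0.06998770 rad
x = r_b·(cos φ + φ·sin φ) = 54.167297·(0.99755186 + 0.06998770·0.06993058) = 54.299798
y = r_b·(sin φ − φ·cos φ) = 54.167297·(0.06993058 − 0.06998770·0.99755186) = 0.006187

x=54.299798 y=0.006187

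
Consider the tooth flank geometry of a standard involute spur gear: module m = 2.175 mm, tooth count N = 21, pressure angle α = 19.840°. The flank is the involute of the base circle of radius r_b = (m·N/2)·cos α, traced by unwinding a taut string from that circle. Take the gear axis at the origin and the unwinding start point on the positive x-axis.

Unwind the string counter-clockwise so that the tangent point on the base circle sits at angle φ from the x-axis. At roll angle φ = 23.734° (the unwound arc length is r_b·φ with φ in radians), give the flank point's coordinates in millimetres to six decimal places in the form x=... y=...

pitch radius r_p = m·N/2 = 2.175·21/2 = 22.837500
base radius r_b = r_p·cos α = 22.837500·cos 19.840° = 21.481959
roll angle φ = 23.734° = 0.41423644 rad
x = r_b·(cos φ + φ·sin φ) = 21.481959·(0.91542391 + 0.41423644·0.40249107) = 23.246710
y = r_b·(sin φ − φ·cos φ) = 21.481959·(0.40249107 − 0.41423644·0.91542391) = 0.500296

x=23.246710 y=0.500296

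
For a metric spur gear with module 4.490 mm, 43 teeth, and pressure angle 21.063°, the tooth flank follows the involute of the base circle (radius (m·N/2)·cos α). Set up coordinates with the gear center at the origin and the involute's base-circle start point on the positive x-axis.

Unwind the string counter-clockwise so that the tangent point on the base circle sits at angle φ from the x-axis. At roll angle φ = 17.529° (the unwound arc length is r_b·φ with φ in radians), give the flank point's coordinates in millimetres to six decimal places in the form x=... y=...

pitch radius r_p = m·N/2 = 4.490·43/2 = 96.535000
base radius r_b = r_p·cos α = 96.535000·cos 21.063° = 90.085093
roll angle φ = 17.529° = 0.30593876 rad
x = r_b·(cos φ + φ·sin φ) = 90.085093·(0.95356463 + 0.30593876·0.30118848) = 94.202870
y = r_b·(sin φ − φ·cos φ) = 90.085093·(0.30118848 − 0.30593876·0.95356463) = 0.851853

x=94.202870 y=0.851853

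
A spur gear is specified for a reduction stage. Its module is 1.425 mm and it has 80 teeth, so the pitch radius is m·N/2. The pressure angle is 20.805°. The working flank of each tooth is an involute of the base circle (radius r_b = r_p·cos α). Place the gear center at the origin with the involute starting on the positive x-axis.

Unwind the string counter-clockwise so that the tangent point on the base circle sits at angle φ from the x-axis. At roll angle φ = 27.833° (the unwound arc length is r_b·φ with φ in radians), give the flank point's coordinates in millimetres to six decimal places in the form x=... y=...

pitch radius r_p = m·N/2 = 1.425·80/2 = 57.000000
base radius r_b = r_p·cos α = 57.000000·cos 20.805° = 53.283297
roll angle φ = 27.833° = 0.48577749 rad
x = r_b·(cos φ + φ·sin φ) = 53.283297·(0.88431221 + 0.48577749·0.46689605) = 59.204126
y = r_b·(sin φ − φ·cos φ) = 53.283297·(0.46689605 − 0.48577749·0.88431221) = 1.988377

x=59.204126 y=1.988377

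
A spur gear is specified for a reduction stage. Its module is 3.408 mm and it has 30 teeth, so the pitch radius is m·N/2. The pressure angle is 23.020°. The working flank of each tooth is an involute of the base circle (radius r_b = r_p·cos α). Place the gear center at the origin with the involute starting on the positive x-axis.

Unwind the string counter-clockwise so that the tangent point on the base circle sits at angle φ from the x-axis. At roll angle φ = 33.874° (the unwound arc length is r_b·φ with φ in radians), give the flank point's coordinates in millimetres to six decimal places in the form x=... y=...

x=54.567166 y=3.129005

pitch radius r_p = m·N/2 = 3.408·30/2 = 51.120000
base radius r_b = r_p·cos α = 51.120000·cos 23.020° = 47.049233
roll angle φ = 33.874° = 0.59121283 rad
x = r_b·(cos φ + φ·sin φ) = 47.049233·(0.83026530 + 0.59121283·0.55736840) = 54.567166
y = r_b·(sin φ − φ·cos φ) = 47.049233·(0.55736840 − 0.59121283·0.83026530) = 3.129005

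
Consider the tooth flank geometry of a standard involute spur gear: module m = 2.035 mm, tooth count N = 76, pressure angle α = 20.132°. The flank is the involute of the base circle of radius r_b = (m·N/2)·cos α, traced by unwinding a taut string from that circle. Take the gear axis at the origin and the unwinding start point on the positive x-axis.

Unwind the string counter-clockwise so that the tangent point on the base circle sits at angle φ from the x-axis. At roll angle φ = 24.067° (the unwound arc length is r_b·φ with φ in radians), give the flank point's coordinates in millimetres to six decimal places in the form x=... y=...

x=78.730789 y=1.762231

pitch radius r_p = m·N/2 = 2.035·76/2 = 77.330000
base radius r_b = r_p·cos α = 77.330000·cos 20.132° = 72.605305
roll angle φ = 24.067° = 0.42004839 rad
x = r_b·(cos φ + φ·sin φ) = 72.605305·(0.91306921 + 0.42004839·0.40780464) = 78.730789
y = r_b·(sin φ − φ·cos φ) = 72.605305·(0.40780464 − 0.42004839·0.91306921) = 1.762231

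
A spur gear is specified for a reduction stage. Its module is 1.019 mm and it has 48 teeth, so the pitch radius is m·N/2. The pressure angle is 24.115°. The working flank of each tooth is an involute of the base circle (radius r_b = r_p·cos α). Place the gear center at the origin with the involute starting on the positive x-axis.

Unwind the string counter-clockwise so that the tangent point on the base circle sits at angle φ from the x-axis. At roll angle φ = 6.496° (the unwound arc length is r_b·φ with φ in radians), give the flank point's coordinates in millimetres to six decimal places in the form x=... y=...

x=22.464661 y=0.010830

pitch radius r_p = m·N/2 = 1.019·48/2 = 24.456000
base radius r_b = r_p·cos α = 24.456000·cos 24.115° = 22.321658
roll angle φ = 6.496° = 0.11337659 rad
x = r_b·(cos φ + φ·sin φ) = 22.321658·(0.99357976 + 0.11337659·0.11313385) = 22.464661
y = r_b·(sin φ − φ·cos φ) = 22.321658·(0.11313385 − 0.11337659·0.99357976) = 0.010830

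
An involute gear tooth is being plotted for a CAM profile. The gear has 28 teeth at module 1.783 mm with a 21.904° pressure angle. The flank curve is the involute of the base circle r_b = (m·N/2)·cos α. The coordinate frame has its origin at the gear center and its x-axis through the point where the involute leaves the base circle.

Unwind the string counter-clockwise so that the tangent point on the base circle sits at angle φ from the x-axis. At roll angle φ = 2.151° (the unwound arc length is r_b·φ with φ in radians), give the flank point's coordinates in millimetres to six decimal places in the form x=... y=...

pitch radius r_p = m·N/2 = 1.783·28/2 = 24.962000
base radius r_b = r_p·cos α = 24.962000·cos 21.904° = 23.159999
roll angle φ = 2.151° = 0.03754203 rad
x = r_b·(cos φ + φ·sin φ) = 23.159999·(0.99929538 + 0.03754203·0.03753321) = 23.176314
y = r_b·(sin φ − φ·cos φ) = 23.159999·(0.03753321 − 0.03754203·0.99929538) = 0.000408

x=23.176314 y=0.000408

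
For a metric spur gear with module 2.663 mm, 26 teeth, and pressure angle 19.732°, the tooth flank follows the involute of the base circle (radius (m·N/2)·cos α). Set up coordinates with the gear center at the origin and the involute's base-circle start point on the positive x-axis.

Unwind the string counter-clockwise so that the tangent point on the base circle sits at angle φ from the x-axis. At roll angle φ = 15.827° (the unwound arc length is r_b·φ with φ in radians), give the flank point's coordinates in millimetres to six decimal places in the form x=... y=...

pitch radius r_p = m·N/2 = 2.663·26/2 = 34.619000
base radius r_b = r_p·cos α = 34.619000·cos 19.732° = 32.586246
roll angle φ = 15.827° = 0.27623326 rad
x = r_b·(cos φ + φ·sin φ) = 32.586246·(0.96208958 + 0.27623326·0.27273365) = 33.805874
y = r_b·(sin φ − φ·cos φ) = 32.586246·(0.27273365 − 0.27623326·0.96208958) = 0.227208

x=33.805874 y=0.227208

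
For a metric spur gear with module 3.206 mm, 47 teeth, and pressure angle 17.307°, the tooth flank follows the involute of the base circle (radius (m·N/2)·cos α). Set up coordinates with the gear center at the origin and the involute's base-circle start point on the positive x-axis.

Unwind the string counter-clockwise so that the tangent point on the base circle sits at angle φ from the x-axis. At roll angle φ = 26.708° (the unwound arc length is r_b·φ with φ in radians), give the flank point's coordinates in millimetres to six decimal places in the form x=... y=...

pitch radius r_p = m·N/2 = 3.206·47/2 = 75.341000
base radius r_b = r_p·cos α = 75.341000·cos 17.307° = 71.929896
roll angle φ = 26.708° = 0.46614254 rad
x = r_b·(cos φ + φ·sin φ) = 71.929896·(0.89330864 + 0.46614254·0.44944373) = 79.325259
y = r_b·(sin φ − φ·cos φ) = 71.929896·(0.44944373 − 0.46614254·0.89330864) = 2.376174

x=79.325259 y=2.376174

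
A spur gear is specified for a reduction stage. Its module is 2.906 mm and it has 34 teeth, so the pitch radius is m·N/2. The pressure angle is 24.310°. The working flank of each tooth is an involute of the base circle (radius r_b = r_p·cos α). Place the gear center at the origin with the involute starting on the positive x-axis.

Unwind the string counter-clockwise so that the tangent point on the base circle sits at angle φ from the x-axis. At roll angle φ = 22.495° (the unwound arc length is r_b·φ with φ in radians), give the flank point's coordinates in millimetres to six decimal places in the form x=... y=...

x=48.358925 y=0.894294

pitch radius r_p = m·N/2 = 2.906·34/2 = 49.402000
base radius r_b = r_p·cos α = 49.402000·cos 24.310° = 45.021596
roll angle φ = 22.495° = 0.39261182 rad
x = r_b·(cos φ + φ·sin φ) = 45.021596·(0.92391292 + 0.39261182·0.38260281) = 48.358925
y = r_b·(sin φ − φ·cos φ) = 45.021596·(0.38260281 − 0.39261182·0.92391292) = 0.894294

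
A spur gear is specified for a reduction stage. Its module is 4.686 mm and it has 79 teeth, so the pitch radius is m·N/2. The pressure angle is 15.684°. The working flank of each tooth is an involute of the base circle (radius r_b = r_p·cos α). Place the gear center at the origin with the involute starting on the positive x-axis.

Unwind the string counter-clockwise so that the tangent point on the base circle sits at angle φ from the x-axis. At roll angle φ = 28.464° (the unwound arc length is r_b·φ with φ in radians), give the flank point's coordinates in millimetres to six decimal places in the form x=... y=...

pitch radius r_p = m·N/2 = 4.686·79/2 = 185.097000
base radius r_b = r_p·cos α = 185.097000·cos 15.684° = 178.205334
roll angle φ = 28.464° = 0.49679052 rad
x = r_b·(cos φ + φ·sin φ) = 178.205334·(0.87911675 + 0.49679052·0.47660649) = 198.857610
y = r_b·(sin φ − φ·cos φ) = 178.205334·(0.47660649 − 0.49679052·0.87911675) = 7.104980

x=198.857610 y=7.104980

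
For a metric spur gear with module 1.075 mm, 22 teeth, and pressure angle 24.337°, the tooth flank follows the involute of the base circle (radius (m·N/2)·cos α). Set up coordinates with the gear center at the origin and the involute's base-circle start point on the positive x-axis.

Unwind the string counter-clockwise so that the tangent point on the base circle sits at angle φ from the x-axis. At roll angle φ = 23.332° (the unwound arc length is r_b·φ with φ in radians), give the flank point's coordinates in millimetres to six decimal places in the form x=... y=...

x=11.630837 y=0.238524

pitch radius r_p = m·N/2 = 1.075·22/2 = 11.825000
base radius r_b = r_p·cos α = 11.825000·cos 24.337° = 10.774199
roll angle φ = 23.332° = 0.40722022 rad
x = r_b·(cos φ + φ·sin φ) = 10.774199·(0.91822532 + 0.40722022·0.39605840) = 11.630837
y = r_b·(sin φ − φ·cos φ) = 10.774199·(0.39605840 − 0.40722022·0.91822532) = 0.238524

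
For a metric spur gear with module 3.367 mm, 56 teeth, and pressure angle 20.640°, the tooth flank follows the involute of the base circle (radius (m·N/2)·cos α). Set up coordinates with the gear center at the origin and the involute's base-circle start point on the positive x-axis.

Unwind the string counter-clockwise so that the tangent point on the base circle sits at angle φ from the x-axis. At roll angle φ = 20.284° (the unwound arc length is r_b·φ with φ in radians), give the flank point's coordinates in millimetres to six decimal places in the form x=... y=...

pitch radius r_p = m·N/2 = 3.367·56/2 = 94.276000
base radius r_b = r_p·cos α = 94.276000·cos 20.640° = 88.224770
roll angle φ = 20.284° = 0.35402259 rad
x = r_b·(cos φ + φ·sin φ) = 88.224770·(0.93798578 + 0.35402259·0.34667373) = 93.581435
y = r_b·(sin φ − φ·cos φ) = 88.224770·(0.34667373 − 0.35402259·0.93798578) = 1.288574

x=93.581435 y=1.288574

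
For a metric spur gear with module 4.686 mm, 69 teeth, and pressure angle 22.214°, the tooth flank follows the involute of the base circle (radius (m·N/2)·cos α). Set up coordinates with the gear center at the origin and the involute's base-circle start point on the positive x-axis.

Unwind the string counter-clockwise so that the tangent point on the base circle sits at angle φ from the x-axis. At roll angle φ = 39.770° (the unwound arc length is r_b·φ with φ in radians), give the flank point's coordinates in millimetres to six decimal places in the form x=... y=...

pitch radius r_p = m·N/2 = 4.686·69/2 = 161.667000
base radius r_b = r_p·cos α = 161.667000·cos 22.214° = 149.667790
roll angle φ = 39.770° = 0.69411744 rad
x = r_b·(cos φ + φ·sin φ) = 149.667790·(0.76861858 + 0.69411744·0.63970734) = 181.494735
y = r_b·(sin φ − φ·cos φ) = 149.667790·(0.63970734 − 0.69411744·0.76861858) = 15.894087

x=181.494735 y=15.894087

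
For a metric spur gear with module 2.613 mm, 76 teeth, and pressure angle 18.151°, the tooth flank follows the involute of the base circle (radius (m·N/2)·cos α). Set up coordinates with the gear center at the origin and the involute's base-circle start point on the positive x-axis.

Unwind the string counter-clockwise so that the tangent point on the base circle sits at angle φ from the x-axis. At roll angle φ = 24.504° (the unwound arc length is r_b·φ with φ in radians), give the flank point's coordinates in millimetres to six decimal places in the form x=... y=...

pitch radius r_p = m·N/2 = 2.613·76/2 = 99.294000
base radius r_b = r_p·cos α = 99.294000·cos 18.151° = 94.353013
roll angle φ = 24.504° = 0.42767548 rad
x = r_b·(cos φ + φ·sin φ) = 94.353013·(0.90993232 + 0.42767548·0.41475677) = 102.591316
y = r_b·(sin φ − φ·cos φ) = 94.353013·(0.41475677 − 0.42767548·0.90993232) = 2.415534

x=102.591316 y=2.415534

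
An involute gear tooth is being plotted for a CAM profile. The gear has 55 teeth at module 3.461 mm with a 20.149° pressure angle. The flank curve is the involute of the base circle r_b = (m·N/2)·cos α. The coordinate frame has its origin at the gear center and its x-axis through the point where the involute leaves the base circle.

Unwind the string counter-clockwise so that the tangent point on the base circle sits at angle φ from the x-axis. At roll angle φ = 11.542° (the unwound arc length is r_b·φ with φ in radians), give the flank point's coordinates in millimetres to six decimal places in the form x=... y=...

pitch radius r_p = m·N/2 = 3.461·55/2 = 95.177500
base radius r_b = r_p·cos α = 95.177500·cos 20.149° = 89.352638
roll angle φ = 11.542° = 0.20144590 rad
x = r_b·(cos φ + φ·sin φ) = 89.352638·(0.97977830 + 0.20144590·0.20008620) = 91.147271
y = r_b·(sin φ − φ·cos φ) = 89.352638·(0.20008620 − 0.20144590·0.97977830) = 0.242492

x=91.147271 y=0.242492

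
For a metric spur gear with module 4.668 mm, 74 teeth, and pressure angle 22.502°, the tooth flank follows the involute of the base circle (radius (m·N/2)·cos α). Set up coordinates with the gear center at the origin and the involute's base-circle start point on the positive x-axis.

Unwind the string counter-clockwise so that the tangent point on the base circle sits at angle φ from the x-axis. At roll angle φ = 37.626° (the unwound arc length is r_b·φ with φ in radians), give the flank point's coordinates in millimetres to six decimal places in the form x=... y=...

pitch radius r_p = m·N/2 = 4.668·74/2 = 172.716000
base radius r_b = r_p·cos α = 172.716000·cos 22.502° = 159.566470
roll angle φ = 37.626° = 0.65669758 rad
x = r_b·(cos φ + φ·sin φ) = 159.566470·(0.79201269 + 0.65669758·0.61050463) = 190.351566
y = r_b·(sin φ − φ·cos φ) = 159.566470·(0.61050463 − 0.65669758·0.79201269) = 14.423502

x=190.351566 y=14.423502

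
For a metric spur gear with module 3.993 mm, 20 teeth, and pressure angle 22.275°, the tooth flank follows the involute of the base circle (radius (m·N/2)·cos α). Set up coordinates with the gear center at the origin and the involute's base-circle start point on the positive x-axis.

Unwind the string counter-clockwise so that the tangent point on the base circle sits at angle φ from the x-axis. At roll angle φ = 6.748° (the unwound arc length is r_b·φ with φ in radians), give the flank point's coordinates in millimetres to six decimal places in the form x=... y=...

pitch radius r_p = m·N/2 = 3.993·20/2 = 39.930000
base radius r_b = r_p·cos α = 39.930000·cos 22.275° = 36.950232
roll angle φ = 6.748° = 0.11777482 rad
x = r_b·(cos φ + φ·sin φ) = 36.950232·(0.99307256 + 0.11777482·0.11750273) = 37.205610
y = r_b·(sin φ − φ·cos φ) = 36.950232·(0.11750273 − 0.11777482·0.99307256) = 0.020093

x=37.205610 y=0.020093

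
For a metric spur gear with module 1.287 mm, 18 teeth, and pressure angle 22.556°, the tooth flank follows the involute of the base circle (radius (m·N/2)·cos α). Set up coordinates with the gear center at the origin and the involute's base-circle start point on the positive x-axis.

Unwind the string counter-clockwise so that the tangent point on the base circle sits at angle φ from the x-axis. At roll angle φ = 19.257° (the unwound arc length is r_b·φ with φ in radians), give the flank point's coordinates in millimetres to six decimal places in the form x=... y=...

pitch radius r_p = m·N/2 = 1.287·18/2 = 11.583000
base radius r_b = r_p·cos α = 11.583000·cos 22.556° = 10.696959
roll angle φ = 19.257° = 0.33609805 rad
x = r_b·(cos φ + φ·sin φ) = 10.696959·(0.94404873 + 0.33609805·0.32980599) = 11.284178
y = r_b·(sin φ − φ·cos φ) = 10.696959·(0.32980599 − 0.33609805·0.94404873) = 0.133852

x=11.284178 y=0.133852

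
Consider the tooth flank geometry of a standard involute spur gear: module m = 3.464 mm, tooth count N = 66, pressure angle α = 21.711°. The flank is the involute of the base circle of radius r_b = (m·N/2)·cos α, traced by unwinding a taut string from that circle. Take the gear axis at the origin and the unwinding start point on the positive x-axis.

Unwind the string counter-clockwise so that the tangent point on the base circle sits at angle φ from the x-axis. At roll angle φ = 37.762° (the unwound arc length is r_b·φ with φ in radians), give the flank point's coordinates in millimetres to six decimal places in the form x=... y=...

pitch radius r_p = m·N/2 = 3.464·66/2 = 114.312000
base radius r_b = r_p·cos α = 114.312000·cos 21.711° = 106.202886
roll angle φ = 37.762° = 0.65907123 rad
x = r_b·(cos φ + φ·sin φ) = 106.202886·(0.79056133 + 0.65907123·0.61238287) = 126.823798
y = r_b·(sin φ − φ·cos φ) = 106.202886·(0.61238287 − 0.65907123·0.79056133) = 9.701276

x=126.823798 y=9.701276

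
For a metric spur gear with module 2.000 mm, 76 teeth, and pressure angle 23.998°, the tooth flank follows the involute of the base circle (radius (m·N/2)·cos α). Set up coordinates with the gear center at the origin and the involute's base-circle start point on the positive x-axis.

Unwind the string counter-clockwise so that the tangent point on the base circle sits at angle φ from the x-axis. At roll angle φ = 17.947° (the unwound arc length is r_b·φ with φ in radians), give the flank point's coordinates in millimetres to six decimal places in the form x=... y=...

x=72.753552 y=0.704320

pitch radius r_p = m·N/2 = 2.000·76/2 = 76.000000
base radius r_b = r_p·cos α = 76.000000·cos 23.998° = 69.430534
roll angle φ = 17.947° = 0.31323424 rad
x = r_b·(cos φ + φ·sin φ) = 69.430534·(0.95134196 + 0.31323424·0.30813711) = 72.753552
y = r_b·(sin φ − φ·cos φ) = 69.430534·(0.30813711 − 0.31323424·0.95134196) = 0.704320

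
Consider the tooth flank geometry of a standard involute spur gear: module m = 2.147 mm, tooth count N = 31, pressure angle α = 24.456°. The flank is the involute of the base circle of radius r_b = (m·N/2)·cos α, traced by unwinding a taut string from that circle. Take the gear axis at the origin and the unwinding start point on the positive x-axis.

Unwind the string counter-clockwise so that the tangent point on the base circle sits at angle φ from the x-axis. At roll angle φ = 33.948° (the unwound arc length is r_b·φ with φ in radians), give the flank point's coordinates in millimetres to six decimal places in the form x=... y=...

pitch radius r_p = m·N/2 = 2.147·31/2 = 33.278500
base radius r_b = r_p·cos α = 33.278500·cos 24.456° = 30.292735
roll angle φ = 33.948° = 0.59250437 rad
x = r_b·(cos φ + φ·sin φ) = 30.292735·(0.82954474 + 0.59250437·0.55844026) = 35.152388
y = r_b·(sin φ − φ·cos φ) = 30.292735·(0.55844026 − 0.59250437·0.82954474) = 2.027534

x=35.152388 y=2.027534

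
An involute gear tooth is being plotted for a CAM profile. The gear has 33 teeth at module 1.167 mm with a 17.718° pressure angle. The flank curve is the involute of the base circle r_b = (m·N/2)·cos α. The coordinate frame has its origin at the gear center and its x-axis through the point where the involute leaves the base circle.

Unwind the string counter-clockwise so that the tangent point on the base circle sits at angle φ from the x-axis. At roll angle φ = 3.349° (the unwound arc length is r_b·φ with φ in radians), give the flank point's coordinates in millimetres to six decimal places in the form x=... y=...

x=18.373440 y=0.001221

pitch radius r_p = m·N/2 = 1.167·33/2 = 19.255500
base radius r_b = r_p·cos α = 19.255500·cos 17.718° = 18.342133
roll angle φ = 3.349° = 0.05845108 rad
x = r_b·(cos φ + φ·sin φ) = 18.342133·(0.99829222 + 0.05845108·0.05841780) = 18.373440
y = r_b·(sin φ − φ·cos φ) = 18.342133·(0.05841780 − 0.05845108·0.99829222) = 0.001221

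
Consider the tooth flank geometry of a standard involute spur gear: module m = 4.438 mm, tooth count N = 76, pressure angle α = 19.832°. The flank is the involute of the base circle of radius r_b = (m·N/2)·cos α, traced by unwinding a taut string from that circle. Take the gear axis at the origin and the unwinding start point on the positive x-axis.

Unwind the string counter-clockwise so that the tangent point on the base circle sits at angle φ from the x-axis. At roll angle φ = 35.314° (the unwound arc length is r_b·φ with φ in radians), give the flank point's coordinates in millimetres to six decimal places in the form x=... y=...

x=185.972687 y=11.917387

pitch radius r_p = m·N/2 = 4.438·76/2 = 168.644000
base radius r_b = r_p·cos α = 168.644000·cos 19.832° = 158.641966
roll angle φ = 35.314° = 0.61634557 rad
x = r_b·(cos φ + φ·sin φ) = 158.641966·(0.81599637 + 0.61634557·0.57805703) = 185.972687
y = r_b·(sin φ − φ·cos φ) = 158.641966·(0.57805703 − 0.61634557·0.81599637) = 11.917387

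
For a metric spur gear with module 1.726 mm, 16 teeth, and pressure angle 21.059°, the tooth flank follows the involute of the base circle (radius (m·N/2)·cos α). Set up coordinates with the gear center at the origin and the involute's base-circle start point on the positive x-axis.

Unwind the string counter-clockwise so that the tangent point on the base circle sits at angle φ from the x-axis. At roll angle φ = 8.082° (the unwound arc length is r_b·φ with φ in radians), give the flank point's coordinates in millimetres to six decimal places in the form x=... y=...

pitch radius r_p = m·N/2 = 1.726·16/2 = 13.808000
base radius r_b = r_p·cos α = 13.808000·cos 21.059° = 12.885776
roll angle φ = 8.082° = 0.14105751 rad
x = r_b·(cos φ + φ·sin φ) = 12.885776·(0.99006787 + 0.14105751·0.14059020) = 13.013335
y = r_b·(sin φ − φ·cos φ) = 12.885776·(0.14059020 − 0.14105751·0.99006787) = 0.012031

x=13.013335 y=0.012031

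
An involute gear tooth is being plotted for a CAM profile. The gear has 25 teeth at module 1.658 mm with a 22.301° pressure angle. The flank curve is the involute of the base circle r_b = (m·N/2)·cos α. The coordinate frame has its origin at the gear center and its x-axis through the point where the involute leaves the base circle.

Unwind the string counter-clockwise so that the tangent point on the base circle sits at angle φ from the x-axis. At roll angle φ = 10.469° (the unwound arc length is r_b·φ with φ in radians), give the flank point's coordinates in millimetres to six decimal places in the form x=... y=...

x=19.492254 y=0.038860

pitch radius r_p = m·N/2 = 1.658·25/2 = 20.725000
base radius r_b = r_p·cos α = 20.725000·cos 22.301° = 19.174834
roll angle φ = 10.469° = 0.18271852 rad
x = r_b·(cos φ + φ·sin φ) = 19.174834·(0.98335336 + 0.18271852·0.18170351) = 19.492254
y = r_b·(sin φ − φ·cos φ) = 19.174834·(0.18170351 − 0.18271852·0.98335336) = 0.038860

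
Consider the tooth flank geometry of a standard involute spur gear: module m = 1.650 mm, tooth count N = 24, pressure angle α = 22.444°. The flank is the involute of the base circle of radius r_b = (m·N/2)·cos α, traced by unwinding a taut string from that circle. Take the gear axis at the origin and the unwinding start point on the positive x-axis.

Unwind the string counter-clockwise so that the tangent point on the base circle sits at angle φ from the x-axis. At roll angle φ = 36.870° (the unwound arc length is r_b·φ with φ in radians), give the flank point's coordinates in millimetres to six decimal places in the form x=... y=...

x=21.705910 y=1.559174

pitch radius r_p = m·N/2 = 1.650·24/2 = 19.800000
base radius r_b = r_p·cos α = 19.800000·cos 22.444° = 18.300212
roll angle φ = 36.870° = 0.64350290 rad
x = r_b·(cos φ + φ·sin φ) = 18.300212·(0.79999893 + 0.64350290·0.60000143) = 21.705910
y = r_b·(sin φ − φ·cos φ) = 18.300212·(0.60000143 − 0.64350290·0.79999893) = 1.559174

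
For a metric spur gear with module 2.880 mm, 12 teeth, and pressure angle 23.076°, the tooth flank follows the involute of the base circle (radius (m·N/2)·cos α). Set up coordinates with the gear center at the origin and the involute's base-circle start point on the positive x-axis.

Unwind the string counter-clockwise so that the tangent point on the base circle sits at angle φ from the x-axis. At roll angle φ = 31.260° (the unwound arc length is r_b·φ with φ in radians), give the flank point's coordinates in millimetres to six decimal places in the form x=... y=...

pitch radius r_p = m·N/2 = 2.880·12/2 = 17.280000
base radius r_b = r_p·cos α = 17.280000·cos 23.076° = 15.897354
roll angle φ = 31.260° = 0.54558992 rad
x = r_b·(cos φ + φ·sin φ) = 15.897354·(0.85482131 + 0.54558992·0.51892246) = 18.090238
y = r_b·(sin φ − φ·cos φ) = 15.897354·(0.51892246 − 0.54558992·0.85482131) = 0.835256

x=18.090238 y=0.835256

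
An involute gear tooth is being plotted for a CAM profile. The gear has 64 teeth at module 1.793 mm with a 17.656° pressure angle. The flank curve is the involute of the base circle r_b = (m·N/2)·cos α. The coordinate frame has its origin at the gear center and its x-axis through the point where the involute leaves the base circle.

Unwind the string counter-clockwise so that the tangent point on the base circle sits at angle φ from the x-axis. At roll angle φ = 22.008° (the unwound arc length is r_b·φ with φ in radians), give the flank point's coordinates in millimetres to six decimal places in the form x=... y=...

x=58.559035 y=1.017669

pitch radius r_p = m·N/2 = 1.793·64/2 = 57.376000
base radius r_b = r_p·cos α = 57.376000·cos 17.656° = 54.673285
roll angle φ = 22.008° = 0.38411206 rad
x = r_b·(cos φ + φ·sin φ) = 54.673285·(0.92713154 + 0.38411206·0.37473605) = 58.559035
y = r_b·(sin φ − φ·cos φ) = 54.673285·(0.37473605 − 0.38411206·0.92713154) = 1.017669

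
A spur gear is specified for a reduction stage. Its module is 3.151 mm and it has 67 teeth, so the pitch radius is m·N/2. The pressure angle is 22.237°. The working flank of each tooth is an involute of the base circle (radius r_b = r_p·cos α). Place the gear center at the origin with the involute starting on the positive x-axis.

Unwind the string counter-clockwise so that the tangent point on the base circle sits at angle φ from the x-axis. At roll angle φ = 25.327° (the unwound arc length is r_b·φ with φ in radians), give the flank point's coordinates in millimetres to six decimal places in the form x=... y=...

x=106.792446 y=2.758552

pitch radius r_p = m·N/2 = 3.151·67/2 = 105.558500
base radius r_b = r_p·cos α = 105.558500·cos 22.237° = 97.707734
roll angle φ = 25.327° = 0.44203954 rad
x = r_b·(cos φ + φ·sin φ) = 97.707734·(0.90388106 + 0.44203954·0.42778385) = 106.792446
y = r_b·(sin φ − φ·cos φ) = 97.707734·(0.42778385 − 0.44203954·0.90388106) = 2.758552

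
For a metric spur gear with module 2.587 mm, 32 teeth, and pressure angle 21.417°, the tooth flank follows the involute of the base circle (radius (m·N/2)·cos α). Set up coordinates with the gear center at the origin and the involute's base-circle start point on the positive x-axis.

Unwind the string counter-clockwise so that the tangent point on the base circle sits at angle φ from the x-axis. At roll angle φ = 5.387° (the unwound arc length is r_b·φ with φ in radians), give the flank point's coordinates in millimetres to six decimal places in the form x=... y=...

pitch radius r_p = m·N/2 = 2.587·32/2 = 41.392000
base radius r_b = r_p·cos α = 41.392000·cos 21.417° = 38.533779
roll angle φ = 5.387° = 0.09402089 rad
x = r_b·(cos φ + φ·sin φ) = 38.533779·(0.99558329 + 0.09402089·0.09388243) = 38.703721
y = r_b·(sin φ − φ·cos φ) = 38.533779·(0.09388243 − 0.09402089·0.99558329) = 0.010666

x=38.703721 y=0.010666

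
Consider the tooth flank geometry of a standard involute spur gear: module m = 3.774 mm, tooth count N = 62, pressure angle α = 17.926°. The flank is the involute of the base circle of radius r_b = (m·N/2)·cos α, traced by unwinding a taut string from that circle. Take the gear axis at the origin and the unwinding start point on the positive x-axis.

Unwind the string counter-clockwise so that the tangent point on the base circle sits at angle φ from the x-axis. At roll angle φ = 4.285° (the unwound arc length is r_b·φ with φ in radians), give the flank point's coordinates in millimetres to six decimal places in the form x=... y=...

x=111.625371 y=0.015512

pitch radius r_p = m·N/2 = 3.774·62/2 = 116.994000
base radius r_b = r_p·cos α = 116.994000·cos 17.926° = 111.314507
roll angle φ = 4.285° = 0.07478736 rad
x = r_b·(cos φ + φ·sin φ) = 111.314507·(0.99720473 + 0.07478736·0.07471766) = 111.625371
y = r_b·(sin φ − φ·cos φ) = 111.314507·(0.07471766 − 0.07478736·0.99720473) = 0.015512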